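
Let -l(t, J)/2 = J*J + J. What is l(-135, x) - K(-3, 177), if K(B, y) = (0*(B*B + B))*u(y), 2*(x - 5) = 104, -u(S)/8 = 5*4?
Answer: -6612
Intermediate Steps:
u(S) = -160 (u(S) = -40*4 = -8*20 = -160)
x = 57 (x = 5 + (½)*104 = 5 + 52 = 57)
l(t, J) = -2*J - 2*J² (l(t, J) = -2*(J*J + J) = -2*(J² + J) = -2*(J + J²) = -2*J - 2*J²)
K(B, y) = 0 (K(B, y) = (0*(B*B + B))*(-160) = (0*(B² + B))*(-160) = (0*(B + B²))*(-160) = 0*(-160) = 0)
l(-135, x) - K(-3, 177) = -2*57*(1 + 57) - 1*0 = -2*57*58 + 0 = -6612 + 0 = -6612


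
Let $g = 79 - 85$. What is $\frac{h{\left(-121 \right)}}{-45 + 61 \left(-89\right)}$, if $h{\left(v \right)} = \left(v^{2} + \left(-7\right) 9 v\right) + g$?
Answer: $- \frac{11129}{2737} \approx -4.0661$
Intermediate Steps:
$g = -6$
$h{\left(v \right)} = -6 + v^{2} - 63 v$ ($h{\left(v \right)} = \left(v^{2} + \left(-7\right) 9 v\right) - 6 = \left(v^{2} - 63 v\right) - 6 = -6 + v^{2} - 63 v$)
$\frac{h{\left(-121 \right)}}{-45 + 61 \left(-89\right)} = \frac{-6 + \left(-121\right)^{2} - -7623}{-45 + 61 \left(-89\right)} = \frac{-6 + 14641 + 7623}{-45 - 5429} = \frac{22258}{-5474} = 22258 \left(- \frac{1}{5474}\right) = - \frac{11129}{2737}$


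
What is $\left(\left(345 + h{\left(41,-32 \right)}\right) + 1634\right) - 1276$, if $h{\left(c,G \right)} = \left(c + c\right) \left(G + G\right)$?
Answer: $-4545$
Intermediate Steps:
$h{\left(c,G \right)} = 4 G c$ ($h{\left(c,G \right)} = 2 c 2 G = 4 G c$)
$\left(\left(345 + h{\left(41,-32 \right)}\right) + 1634\right) - 1276 = \left(\left(345 + 4 \left(-32\right) 41\right) + 1634\right) - 1276 = \left(\left(345 - 5248\right) + 1634\right) - 1276 = \left(-4903 + 1634\right) - 1276 = -3269 - 1276 = -4545$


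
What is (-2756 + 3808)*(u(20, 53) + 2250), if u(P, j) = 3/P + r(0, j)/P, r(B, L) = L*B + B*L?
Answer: 11835789/5 ≈ 2.3672e+6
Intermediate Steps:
r(B, L) = 2*B*L (r(B, L) = B*L + B*L = 2*B*L)
u(P, j) = 3/P (u(P, j) = 3/P + (2*0*j)/P = 3/P + 0/P = 3/P + 0 = 3/P)
(-2756 + 3808)*(u(20, 53) + 2250) = (-2756 + 3808)*(3/20 + 2250) = 1052*(3*(1/20) + 2250) = 1052*(3/20 + 2250) = 1052*(45003/20) = 11835789/5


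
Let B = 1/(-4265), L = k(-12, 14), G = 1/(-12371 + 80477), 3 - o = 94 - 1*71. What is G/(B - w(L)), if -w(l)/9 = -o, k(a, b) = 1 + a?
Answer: 4265/52284908094 ≈ 8.1572e-8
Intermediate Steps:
o = -20 (o = 3 - (94 - 1*71) = 3 - (94 - 71) = 3 - 1*23 = 3 - 23 = -20)
G = 1/68106 ≈ 1.4683e-5
L = -11 (L = 1 - 12 = -11)
B = -1/4265 ≈ -0.00023447
w(l) = -180 (w(l) = -(-9)*(-20) = -9*20 = -180)
G/(B - w(L)) = 1/(68106*(-1/4265 - 1*(-180))) = 1/(68106*(-1/4265 + 180)) = 1/(68106*(767699/4265)) = (1/68106)*(4265/767699) = 4265/52284908094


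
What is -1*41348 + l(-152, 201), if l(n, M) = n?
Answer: -41500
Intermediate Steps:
-1*41348 + l(-152, 201) = -1*41348 - 152 = -41348 - 152 = -41500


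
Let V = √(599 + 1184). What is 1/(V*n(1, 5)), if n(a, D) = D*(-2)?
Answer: -√1783/17830 ≈ -0.0023682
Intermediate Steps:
V = √1783 ≈ 42.226
n(a, D) = -2*D
1/(V*n(1, 5)) = 1/(√1783*(-2*5)) = 1/(√1783*(-10)) = 1/(-10*√1783) = -√1783/17830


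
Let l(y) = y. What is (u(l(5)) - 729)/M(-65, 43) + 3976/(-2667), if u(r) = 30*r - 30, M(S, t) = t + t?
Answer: -280877/32766 ≈ -8.5722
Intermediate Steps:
M(S, t) = 2*t
u(r) = -30 + 30*r
(u(l(5)) - 729)/M(-65, 43) + 3976/(-2667) = ((-30 + 30*5) - 729)/((2*43)) + 3976/(-2667) = ((-30 + 150) - 729)/86 + 3976*(-1/2667) = (120 - 729)*(1/86) - 568/381 = -609*1/86 - 568/381 = -609/86 - 568/381 = -280877/32766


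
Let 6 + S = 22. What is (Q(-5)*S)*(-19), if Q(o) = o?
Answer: 1520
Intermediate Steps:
S = 16 (S = -6 + 22 = 16)
(Q(-5)*S)*(-19) = -5*16*(-19) = -80*(-19) = 1520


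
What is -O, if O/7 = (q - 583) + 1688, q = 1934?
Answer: -21273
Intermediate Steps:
O = 21273 (O = 7*((1934 - 583) + 1688) = 7*(1351 + 1688) = 7*3039 = 21273)
-O = -1*21273 = -21273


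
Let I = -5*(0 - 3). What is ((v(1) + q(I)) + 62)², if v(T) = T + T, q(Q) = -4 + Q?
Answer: 5625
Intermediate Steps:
I = 15 (I = -5*(-3) = 15)
v(T) = 2*T
((v(1) + q(I)) + 62)² = ((2*1 + (-4 + 15)) + 62)² = ((2 + 11) + 62)² = (13 + 62)² = 75² = 5625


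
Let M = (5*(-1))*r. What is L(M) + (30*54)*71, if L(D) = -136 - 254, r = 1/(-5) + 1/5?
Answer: 114630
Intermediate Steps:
r = 0 (r = 1*(-1/5) + 1*(1/5) = -1/5 + 1/5 = 0)
M = 0 (M = (5*(-1))*0 = -5*0 = 0)
L(D) = -390
L(M) + (30*54)*71 = -390 + (30*54)*71 = -390 + 1620*71 = -390 + 115020 = 114630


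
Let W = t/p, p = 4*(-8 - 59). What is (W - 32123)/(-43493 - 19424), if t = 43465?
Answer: 8652429/16861756 ≈ 0.51314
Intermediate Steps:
p = -268 (p = 4*(-67) = -268)
W = -43465/268 (W = 43465/(-268) = 43465*(-1/268) = -43465/268 ≈ -162.18)
(W - 32123)/(-43493 - 19424) = (-43465/268 - 32123)/(-43493 - 19424) = -8652429/268/(-62917) = -8652429/268*(-1/62917) = 8652429/16861756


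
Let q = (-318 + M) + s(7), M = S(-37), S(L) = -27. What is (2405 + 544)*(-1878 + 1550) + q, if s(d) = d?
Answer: -967610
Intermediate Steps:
M = -27
q = -338 (q = (-318 - 27) + 7 = -345 + 7 = -338)
(2405 + 544)*(-1878 + 1550) + q = (2405 + 544)*(-1878 + 1550) - 338 = 2949*(-328) - 338 = -967272 - 338 = -967610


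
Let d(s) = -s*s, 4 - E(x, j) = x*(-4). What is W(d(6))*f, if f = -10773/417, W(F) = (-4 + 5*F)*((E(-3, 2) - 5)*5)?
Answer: -42948360/139 ≈ -3.0898e+5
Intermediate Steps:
E(x, j) = 4 + 4*x (E(x, j) = 4 - x*(-4) = 4 - (-4)*x = 4 + 4*x)
d(s) = -s**2
W(F) = 260 - 325*F (W(F) = (-4 + 5*F)*(((4 + 4*(-3)) - 5)*5) = (-4 + 5*F)*(((4 - 12) - 5)*5) = (-4 + 5*F)*((-8 - 5)*5) = (-4 + 5*F)*(-13*5) = (-4 + 5*F)*(-65) = 260 - 325*F)
f = -3591/139 (f = -10773*1/417 = -3591/139 ≈ -25.835)
W(d(6))*f = (260 - (-325)*6**2)*(-3591/139) = (260 - (-325)*36)*(-3591/139) = (260 - 325*(-36))*(-3591/139) = (260 + 11700)*(-3591/139) = 11960*(-3591/139) = -42948360/139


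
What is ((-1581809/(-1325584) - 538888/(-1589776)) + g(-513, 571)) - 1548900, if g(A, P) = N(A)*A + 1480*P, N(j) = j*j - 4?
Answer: -17874213465941710199/131711351824 ≈ -1.3571e+8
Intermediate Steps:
N(j) = -4 + j² (N(j) = j² - 4 = -4 + j²)
g(A, P) = 1480*P + A*(-4 + A²) (g(A, P) = (-4 + A²)*A + 1480*P = A*(-4 + A²) + 1480*P = 1480*P + A*(-4 + A²))
((-1581809/(-1325584) - 538888/(-1589776)) + g(-513, 571)) - 1548900 = ((-1581809/(-1325584) - 538888/(-1589776)) + (1480*571 - 513*(-4 + (-513)²))) - 1548900 = ((-1581809*(-1/1325584) - 538888*(-1/1589776)) + (845080 - 513*(-4 + 263169))) - 1548900 = ((1581809/1325584 + 67361/198722) + (845080 - 513*263165)) - 1548900 = (201816455961/131711351824 + (845080 - 135003645)) - 1548900 = (201816455961/131711351824 - 134158565) - 1548900 = -17670205753101516599/131711351824 - 1548900 = -17874213465941710199/131711351824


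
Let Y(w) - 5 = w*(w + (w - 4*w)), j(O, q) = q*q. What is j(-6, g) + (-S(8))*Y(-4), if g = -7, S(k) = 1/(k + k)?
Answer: 811/16 ≈ 50.688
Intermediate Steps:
S(k) = 1/(2*k)
j(O, q) = q²
Y(w) = 5 - 2*w² (Y(w) = 5 + w*(w + (w - 4*w)) = 5 + w*(w - 3*w) = 5 + w*(-2*w) = 5 - 2*w²)
j(-6, g) + (-S(8))*Y(-4) = (-7)² + (-1/(2*8))*(5 - 2*(-4)²) = 49 + (-1/(2*8))*(5 - 2*16) = 49 + (-1*1/16)*(5 - 32) = 49 - 1/16*(-27) = 49 + 27/16 = 811/16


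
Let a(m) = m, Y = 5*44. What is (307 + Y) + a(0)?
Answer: 527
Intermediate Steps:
Y = 220
(307 + Y) + a(0) = (307 + 220) + 0 = 527 + 0 = 527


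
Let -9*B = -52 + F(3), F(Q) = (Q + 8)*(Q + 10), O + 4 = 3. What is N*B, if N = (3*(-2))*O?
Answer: -182/3 ≈ -60.667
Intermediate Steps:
O = -1 (O = -4 + 3 = -1)
F(Q) = (8 + Q)*(10 + Q)
N = 6 (N = (3*(-2))*(-1) = -6*(-1) = 6)
B = -91/9 (B = -(-52 + (80 + 3² + 18*3))/9 = -(-52 + (80 + 9 + 54))/9 = -(-52 + 143)/9 = -⅑*91 = -91/9 ≈ -10.111)
N*B = 6*(-91/9) = -182/3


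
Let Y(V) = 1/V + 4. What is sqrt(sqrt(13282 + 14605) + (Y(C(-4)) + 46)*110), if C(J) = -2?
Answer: sqrt(5445 + sqrt(27887)) ≈ 74.913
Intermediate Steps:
Y(V) = 4 + 1/V
sqrt(sqrt(13282 + 14605) + (Y(C(-4)) + 46)*110) = sqrt(sqrt(13282 + 14605) + ((4 + 1/(-2)) + 46)*110) = sqrt(sqrt(27887) + ((4 - 1/2) + 46)*110) = sqrt(sqrt(27887) + (7/2 + 46)*110) = sqrt(sqrt(27887) + (99/2)*110) = sqrt(sqrt(27887) + 5445) = sqrt(5445 + sqrt(27887))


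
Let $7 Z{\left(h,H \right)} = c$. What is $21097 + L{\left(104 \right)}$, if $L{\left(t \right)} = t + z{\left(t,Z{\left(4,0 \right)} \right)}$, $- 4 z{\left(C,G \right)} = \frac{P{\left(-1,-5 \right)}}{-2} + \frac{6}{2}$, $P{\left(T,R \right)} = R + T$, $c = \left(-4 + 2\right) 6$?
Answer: $\frac{42399}{2} \approx 21200.0$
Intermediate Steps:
$c = -12$ ($c = \left(-2\right) 6 = -12$)
$Z{\left(h,H \right)} = - \frac{12}{7}$ ($Z{\left(h,H \right)} = \frac{1}{7} \left(-12\right) = - \frac{12}{7}$)
$z{\left(C,G \right)} = - \frac{3}{2}$ ($z{\left(C,G \right)} = - \frac{\frac{-5 - 1}{-2} + \frac{6}{2}}{4} = - \frac{\left(-6\right) \left(- \frac{1}{2}\right) + 6 \cdot \frac{1}{2}}{4} = - \frac{3 + 3}{4} = \left(- \frac{1}{4}\right) 6 = - \frac{3}{2}$)
$L{\left(t \right)} = - \frac{3}{2} + t$ ($L{\left(t \right)} = t - \frac{3}{2} = - \frac{3}{2} + t$)
$21097 + L{\left(104 \right)} = 21097 + \left(- \frac{3}{2} + 104\right) = 21097 + \frac{205}{2} = \frac{42399}{2}$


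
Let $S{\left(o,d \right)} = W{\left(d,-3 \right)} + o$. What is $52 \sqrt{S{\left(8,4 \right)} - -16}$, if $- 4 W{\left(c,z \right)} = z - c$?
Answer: $26 \sqrt{103} \approx 263.87$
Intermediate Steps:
$W{\left(c,z \right)} = - \frac{z}{4} + \frac{c}{4}$ ($W{\left(c,z \right)} = - \frac{z - c}{4} = - \frac{z}{4} + \frac{c}{4}$)
$S{\left(o,d \right)} = \frac{3}{4} + o + \frac{d}{4}$ ($S{\left(o,d \right)} = \left(\left(- \frac{1}{4}\right) \left(-3\right) + \frac{d}{4}\right) + o = \left(\frac{3}{4} + \frac{d}{4}\right) + o = \frac{3}{4} + o + \frac{d}{4}$)
$52 \sqrt{S{\left(8,4 \right)} - -16} = 52 \sqrt{\left(\frac{3}{4} + 8 + \frac{1}{4} \cdot 4\right) - -16} = 52 \sqrt{\left(\frac{3}{4} + 8 + 1\right) + 16} = 52 \sqrt{\frac{39}{4} + 16} = 52 \sqrt{\frac{103}{4}} = 52 \frac{\sqrt{103}}{2} = 26 \sqrt{103}$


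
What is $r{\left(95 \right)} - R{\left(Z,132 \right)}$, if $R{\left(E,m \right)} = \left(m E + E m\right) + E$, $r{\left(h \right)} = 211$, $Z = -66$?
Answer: $17701$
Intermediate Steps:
$R{\left(E,m \right)} = E + 2 E m$ ($R{\left(E,m \right)} = \left(E m + E m\right) + E = 2 E m + E = E + 2 E m$)
$r{\left(95 \right)} - R{\left(Z,132 \right)} = 211 - - 66 \left(1 + 2 \cdot 132\right) = 211 - - 66 \left(1 + 264\right) = 211 - \left(-66\right) 265 = 211 - -17490 = 211 + 17490 = 17701$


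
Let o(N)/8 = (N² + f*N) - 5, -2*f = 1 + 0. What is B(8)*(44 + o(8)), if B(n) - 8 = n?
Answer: 7744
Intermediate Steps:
f = -½ (f = -(1 + 0)/2 = -½*1 = -½ ≈ -0.50000)
o(N) = -40 - 4*N + 8*N² (o(N) = 8*((N² - N/2) - 5) = 8*(-5 + N² - N/2) = -40 - 4*N + 8*N²)
B(n) = 8 + n
B(8)*(44 + o(8)) = (8 + 8)*(44 + (-40 - 4*8 + 8*8²)) = 16*(44 + (-40 - 32 + 8*64)) = 16*(44 + (-40 - 32 + 512)) = 16*(44 + 440) = 16*484 = 7744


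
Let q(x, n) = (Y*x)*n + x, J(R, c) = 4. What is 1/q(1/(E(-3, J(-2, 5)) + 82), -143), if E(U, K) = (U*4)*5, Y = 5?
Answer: -11/357 ≈ -0.030812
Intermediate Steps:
E(U, K) = 20*U (E(U, K) = (4*U)*5 = 20*U)
q(x, n) = x + 5*n*x (q(x, n) = (5*x)*n + x = 5*n*x + x = x + 5*n*x)
1/q(1/(E(-3, J(-2, 5)) + 82), -143) = 1/((1 + 5*(-143))/(20*(-3) + 82)) = 1/((1 - 715)/(-60 + 82)) = 1/(-714/22) = 1/((1/22)*(-714)) = 1/(-357/11) = -11/357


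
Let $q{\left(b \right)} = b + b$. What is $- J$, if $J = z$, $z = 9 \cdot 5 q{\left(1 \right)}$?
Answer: $-90$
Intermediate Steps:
$q{\left(b \right)} = 2 b$
$z = 90$ ($z = 9 \cdot 5 \cdot 2 \cdot 1 = 45 \cdot 2 = 90$)
$J = 90$
$- J = \left(-1\right) 90 = -90$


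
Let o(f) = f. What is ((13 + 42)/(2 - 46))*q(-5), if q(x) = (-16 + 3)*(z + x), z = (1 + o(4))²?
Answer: 325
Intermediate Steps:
z = 25 (z = (1 + 4)² = 5² = 25)
q(x) = -325 - 13*x (q(x) = (-16 + 3)*(25 + x) = -13*(25 + x) = -325 - 13*x)
((13 + 42)/(2 - 46))*q(-5) = ((13 + 42)/(2 - 46))*(-325 - 13*(-5)) = (55/(-44))*(-325 + 65) = (55*(-1/44))*(-260) = -5/4*(-260) = 325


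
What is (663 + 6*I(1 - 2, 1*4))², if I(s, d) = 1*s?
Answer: 431649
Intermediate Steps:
I(s, d) = s
(663 + 6*I(1 - 2, 1*4))² = (663 + 6*(1 - 2))² = (663 + 6*(-1))² = (663 - 6)² = 657² = 431649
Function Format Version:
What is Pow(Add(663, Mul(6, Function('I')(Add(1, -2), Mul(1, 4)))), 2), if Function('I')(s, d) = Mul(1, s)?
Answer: 431649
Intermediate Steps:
Function('I')(s, d) = s
Pow(Add(663, Mul(6, Function('I')(Add(1, -2), Mul(1, 4)))), 2) = Pow(Add(663, Mul(6, Add(1, -2))), 2) = Pow(Add(663, Mul(6, -1)), 2) = Pow(Add(663, -6), 2) = Pow(657, 2) = 431649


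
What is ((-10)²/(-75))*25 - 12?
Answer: -136/3 ≈ -45.333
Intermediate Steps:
((-10)²/(-75))*25 - 12 = (100*(-1/75))*25 - 12 = -4/3*25 - 12 = -100/3 - 12 = -136/3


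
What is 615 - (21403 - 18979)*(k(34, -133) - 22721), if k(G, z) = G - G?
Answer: 55076319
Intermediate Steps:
k(G, z) = 0
615 - (21403 - 18979)*(k(34, -133) - 22721) = 615 - (21403 - 18979)*(0 - 22721) = 615 - 2424*(-22721) = 615 - 1*(-55075704) = 615 + 55075704 = 55076319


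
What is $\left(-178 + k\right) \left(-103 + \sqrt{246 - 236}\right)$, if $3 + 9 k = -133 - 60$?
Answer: $\frac{185194}{9} - \frac{1798 \sqrt{10}}{9} \approx 19945.0$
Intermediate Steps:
$k = - \frac{196}{9}$ ($k = - \frac{1}{3} + \frac{-133 - 60}{9} = - \frac{1}{3} + \frac{1}{9} \left(-193\right) = - \frac{1}{3} - \frac{193}{9} = - \frac{196}{9} \approx -21.778$)
$\left(-178 + k\right) \left(-103 + \sqrt{246 - 236}\right) = \left(-178 - \frac{196}{9}\right) \left(-103 + \sqrt{246 - 236}\right) = - \frac{1798 \left(-103 + \sqrt{10}\right)}{9} = \frac{185194}{9} - \frac{1798 \sqrt{10}}{9}$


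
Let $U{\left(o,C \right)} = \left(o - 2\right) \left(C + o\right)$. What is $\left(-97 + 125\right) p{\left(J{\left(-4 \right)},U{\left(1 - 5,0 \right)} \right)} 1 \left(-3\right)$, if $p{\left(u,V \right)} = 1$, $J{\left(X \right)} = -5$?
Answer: $-84$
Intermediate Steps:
$U{\left(o,C \right)} = \left(-2 + o\right) \left(C + o\right)$
$\left(-97 + 125\right) p{\left(J{\left(-4 \right)},U{\left(1 - 5,0 \right)} \right)} 1 \left(-3\right) = \left(-97 + 125\right) 1 \cdot 1 \left(-3\right) = 28 \cdot 1 \left(-3\right) = 28 \left(-3\right) = -84$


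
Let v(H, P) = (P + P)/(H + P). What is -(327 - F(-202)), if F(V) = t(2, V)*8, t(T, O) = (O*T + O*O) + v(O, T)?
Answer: 8071821/25 ≈ 3.2287e+5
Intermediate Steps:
v(H, P) = 2*P/(H + P) (v(H, P) = (2*P)/(H + P) = 2*P/(H + P))
t(T, O) = O**2 + O*T + 2*T/(O + T) (t(T, O) = (O*T + O*O) + 2*T/(O + T) = (O*T + O**2) + 2*T/(O + T) = (O**2 + O*T) + 2*T/(O + T) = O**2 + O*T + 2*T/(O + T))
F(V) = 8*(4 + V*(2 + V)**2)/(2 + V) (F(V) = ((2*2 + V*(V + 2)**2)/(V + 2))*8 = ((4 + V*(2 + V)**2)/(2 + V))*8 = 8*(4 + V*(2 + V)**2)/(2 + V))
-(327 - F(-202)) = -(327 - 8*(4 - 202*(2 - 202)**2)/(2 - 202)) = -(327 - 8*(4 - 202*(-200)**2)/(-200)) = -(327 - 8*(-1)*(4 - 202*40000)/200) = -(327 - 8*(-1)*(4 - 8080000)/200) = -(327 - 8*(-1)*(-8079996)/200) = -(327 - 1*8079996/25) = -(327 - 8079996/25) = -1*(-8071821/25) = 8071821/25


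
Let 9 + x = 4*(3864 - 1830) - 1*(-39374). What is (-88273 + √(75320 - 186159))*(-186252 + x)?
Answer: 12247967023 - 138751*I*√110839 ≈ 1.2248e+10 - 4.6194e+7*I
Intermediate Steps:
x = 47501 (x = -9 + (4*(3864 - 1830) - 1*(-39374)) = -9 + (4*2034 + 39374) = -9 + (8136 + 39374) = -9 + 47510 = 47501)
(-88273 + √(75320 - 186159))*(-186252 + x) = (-88273 + √(75320 - 186159))*(-186252 + 47501) = (-88273 + √(-110839))*(-138751) = (-88273 + I*√110839)*(-138751) = 12247967023 - 138751*I*√110839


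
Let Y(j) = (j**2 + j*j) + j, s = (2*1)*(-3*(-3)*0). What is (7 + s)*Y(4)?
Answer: 252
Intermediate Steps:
s = 0 (s = 2*(9*0) = 2*0 = 0)
Y(j) = j + 2*j**2 (Y(j) = (j**2 + j**2) + j = 2*j**2 + j = j + 2*j**2)
(7 + s)*Y(4) = (7 + 0)*(4*(1 + 2*4)) = 7*(4*(1 + 8)) = 7*(4*9) = 7*36 = 252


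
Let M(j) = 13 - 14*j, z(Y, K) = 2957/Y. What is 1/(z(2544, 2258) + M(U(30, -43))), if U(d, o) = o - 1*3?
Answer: 2544/1674365 ≈ 0.0015194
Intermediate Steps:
U(d, o) = -3 + o (U(d, o) = o - 3 = -3 + o)
1/(z(2544, 2258) + M(U(30, -43))) = 1/(2957/2544 + (13 - 14*(-3 - 43))) = 1/(2957*(1/2544) + (13 - 14*(-46))) = 1/(2957/2544 + (13 + 644)) = 1/(2957/2544 + 657) = 1/(1674365/2544) = 2544/1674365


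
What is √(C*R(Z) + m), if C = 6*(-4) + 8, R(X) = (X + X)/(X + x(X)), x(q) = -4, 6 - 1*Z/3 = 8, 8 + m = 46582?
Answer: √1163870/5 ≈ 215.77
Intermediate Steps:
m = 46574 (m = -8 + 46582 = 46574)
Z = -6 (Z = 18 - 3*8 = 18 - 24 = -6)
R(X) = 2*X/(-4 + X) (R(X) = (X + X)/(X - 4) = (2*X)/(-4 + X) = 2*X/(-4 + X))
C = -16 (C = -24 + 8 = -16)
√(C*R(Z) + m) = √(-32*(-6)/(-4 - 6) + 46574) = √(-32*(-6)/(-10) + 46574) = √(-32*(-6)*(-1)/10 + 46574) = √(-16*6/5 + 46574) = √(-96/5 + 46574) = √(232774/5) = √1163870/5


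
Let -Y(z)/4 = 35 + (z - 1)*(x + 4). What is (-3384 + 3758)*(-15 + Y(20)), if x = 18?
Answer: -683298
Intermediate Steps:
Y(z) = -52 - 88*z (Y(z) = -4*(35 + (z - 1)*(18 + 4)) = -4*(35 + (-1 + z)*22) = -4*(35 + (-22 + 22*z)) = -4*(13 + 22*z) = -52 - 88*z)
(-3384 + 3758)*(-15 + Y(20)) = (-3384 + 3758)*(-15 + (-52 - 88*20)) = 374*(-15 + (-52 - 1760)) = 374*(-15 - 1812) = 374*(-1827) = -683298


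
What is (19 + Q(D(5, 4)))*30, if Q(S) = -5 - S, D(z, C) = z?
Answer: 270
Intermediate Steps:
(19 + Q(D(5, 4)))*30 = (19 + (-5 - 1*5))*30 = (19 + (-5 - 5))*30 = (19 - 10)*30 = 9*30 = 270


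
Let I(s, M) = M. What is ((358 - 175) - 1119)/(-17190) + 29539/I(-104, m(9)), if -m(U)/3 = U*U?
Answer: -28197109/232065 ≈ -121.51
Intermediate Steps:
m(U) = -3*U² (m(U) = -3*U*U = -3*U²)
((358 - 175) - 1119)/(-17190) + 29539/I(-104, m(9)) = ((358 - 175) - 1119)/(-17190) + 29539/((-3*9²)) = (183 - 1119)*(-1/17190) + 29539/((-3*81)) = -936*(-1/17190) + 29539/(-243) = 52/955 + 29539*(-1/243) = 52/955 - 29539/243 = -28197109/232065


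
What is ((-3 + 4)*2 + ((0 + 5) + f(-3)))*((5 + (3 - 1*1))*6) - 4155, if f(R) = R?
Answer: -3987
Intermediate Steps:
((-3 + 4)*2 + ((0 + 5) + f(-3)))*((5 + (3 - 1*1))*6) - 4155 = ((-3 + 4)*2 + ((0 + 5) - 3))*((5 + (3 - 1*1))*6) - 4155 = (1*2 + (5 - 3))*((5 + (3 - 1))*6) - 4155 = (2 + 2)*((5 + 2)*6) - 4155 = 4*(7*6) - 4155 = 4*42 - 4155 = 168 - 4155 = -3987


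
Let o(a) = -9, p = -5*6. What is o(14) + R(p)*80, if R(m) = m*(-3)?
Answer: 7191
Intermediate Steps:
p = -30
R(m) = -3*m
o(14) + R(p)*80 = -9 - 3*(-30)*80 = -9 + 90*80 = -9 + 7200 = 7191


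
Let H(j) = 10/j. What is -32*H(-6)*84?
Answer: 4480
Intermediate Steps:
-32*H(-6)*84 = -320/(-6)*84 = -320*(-1)/6*84 = -32*(-5/3)*84 = (160/3)*84 = 4480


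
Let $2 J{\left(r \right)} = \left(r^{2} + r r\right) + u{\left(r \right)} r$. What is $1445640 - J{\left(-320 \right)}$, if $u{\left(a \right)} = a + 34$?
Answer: $1297480$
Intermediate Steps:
$u{\left(a \right)} = 34 + a$
$J{\left(r \right)} = r^{2} + \frac{r \left(34 + r\right)}{2}$ ($J{\left(r \right)} = \frac{\left(r^{2} + r r\right) + \left(34 + r\right) r}{2} = \frac{\left(r^{2} + r^{2}\right) + r \left(34 + r\right)}{2} = \frac{2 r^{2} + r \left(34 + r\right)}{2} = r^{2} + \frac{r \left(34 + r\right)}{2}$)
$1445640 - J{\left(-320 \right)} = 1445640 - \frac{1}{2} \left(-320\right) \left(34 + 3 \left(-320\right)\right) = 1445640 - \frac{1}{2} \left(-320\right) \left(34 - 960\right) = 1445640 - \frac{1}{2} \left(-320\right) \left(-926\right) = 1445640 - 148160 = 1297480$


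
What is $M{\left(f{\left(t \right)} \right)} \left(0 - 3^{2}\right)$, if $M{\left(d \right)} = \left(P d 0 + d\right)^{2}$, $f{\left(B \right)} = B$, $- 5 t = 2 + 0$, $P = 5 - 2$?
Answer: $- \frac{36}{25} \approx -1.44$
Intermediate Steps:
$P = 3$
$t = - \frac{2}{5}$ ($t = - \frac{2 + 0}{5} = \left(- \frac{1}{5}\right) 2 = - \frac{2}{5} \approx -0.4$)
$M{\left(d \right)} = d^{2}$ ($M{\left(d \right)} = \left(3 d 0 + d\right)^{2} = \left(0 + d\right)^{2} = d^{2}$)
$M{\left(f{\left(t \right)} \right)} \left(0 - 3^{2}\right) = \left(- \frac{2}{5}\right)^{2} \left(0 - 3^{2}\right) = \frac{4 \left(0 - 9\right)}{25} = \frac{4}{25} \left(-9\right) = - \frac{36}{25}$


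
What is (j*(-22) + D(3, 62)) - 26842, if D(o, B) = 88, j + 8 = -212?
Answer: -21914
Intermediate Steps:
j = -220 (j = -8 - 212 = -220)
(j*(-22) + D(3, 62)) - 26842 = (-220*(-22) + 88) - 26842 = (4840 + 88) - 26842 = 4928 - 26842 = -21914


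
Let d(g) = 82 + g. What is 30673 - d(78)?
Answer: 30513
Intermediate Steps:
30673 - d(78) = 30673 - (82 + 78) = 30673 - 1*160 = 30673 - 160 = 30513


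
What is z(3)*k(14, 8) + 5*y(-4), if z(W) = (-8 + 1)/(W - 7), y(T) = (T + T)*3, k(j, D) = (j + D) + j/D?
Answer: -1255/16 ≈ -78.438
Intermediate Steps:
k(j, D) = D + j + j/D (k(j, D) = (D + j) + j/D = D + j + j/D)
y(T) = 6*T (y(T) = (2*T)*3 = 6*T)
z(W) = -7/(-7 + W)
z(3)*k(14, 8) + 5*y(-4) = (-7/(-7 + 3))*(8 + 14 + 14/8) + 5*(6*(-4)) = (-7/(-4))*(8 + 14 + 14*(⅛)) + 5*(-24) = (-7*(-¼))*(8 + 14 + 7/4) - 120 = (7/4)*(95/4) - 120 = 665/16 - 120 = -1255/16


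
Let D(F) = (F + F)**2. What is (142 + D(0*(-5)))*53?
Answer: 7526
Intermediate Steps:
D(F) = 4*F**2 (D(F) = (2*F)**2 = 4*F**2)
(142 + D(0*(-5)))*53 = (142 + 4*(0*(-5))**2)*53 = (142 + 4*0**2)*53 = (142 + 4*0)*53 = (142 + 0)*53 = 142*53 = 7526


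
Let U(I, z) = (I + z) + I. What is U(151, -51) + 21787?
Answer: 22038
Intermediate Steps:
U(I, z) = z + 2*I
U(151, -51) + 21787 = (-51 + 2*151) + 21787 = (-51 + 302) + 21787 = 251 + 21787 = 22038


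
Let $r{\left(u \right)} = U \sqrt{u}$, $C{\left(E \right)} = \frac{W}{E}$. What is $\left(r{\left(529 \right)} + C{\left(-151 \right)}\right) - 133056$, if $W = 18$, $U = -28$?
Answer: $- \frac{20188718}{151} \approx -1.337 \cdot 10^{5}$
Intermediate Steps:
$C{\left(E \right)} = \frac{18}{E}$
$r{\left(u \right)} = - 28 \sqrt{u}$
$\left(r{\left(529 \right)} + C{\left(-151 \right)}\right) - 133056 = \left(- 28 \sqrt{529} + \frac{18}{-151}\right) - 133056 = \left(\left(-28\right) 23 + 18 \left(- \frac{1}{151}\right)\right) - 133056 = \left(-644 - \frac{18}{151}\right) - 133056 = - \frac{97262}{151} - 133056 = - \frac{20188718}{151}$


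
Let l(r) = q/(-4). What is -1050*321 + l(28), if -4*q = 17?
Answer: -5392783/16 ≈ -3.3705e+5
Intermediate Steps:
q = -17/4 (q = -¼*17 = -17/4 ≈ -4.2500)
l(r) = 17/16 (l(r) = -17/4/(-4) = -17/4*(-¼) = 17/16)
-1050*321 + l(28) = -1050*321 + 17/16 = -337050 + 17/16 = -5392783/16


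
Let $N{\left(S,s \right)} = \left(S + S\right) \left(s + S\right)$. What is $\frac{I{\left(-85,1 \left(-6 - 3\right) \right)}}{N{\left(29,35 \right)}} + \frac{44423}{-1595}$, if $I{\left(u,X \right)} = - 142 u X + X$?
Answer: $- \frac{11661289}{204160} \approx -57.118$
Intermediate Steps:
$N{\left(S,s \right)} = 2 S \left(S + s\right)$
$I{\left(u,X \right)} = X - 142 X u$ ($I{\left(u,X \right)} = - 142 X u + X = X - 142 X u$)
$\frac{I{\left(-85,1 \left(-6 - 3\right) \right)}}{N{\left(29,35 \right)}} + \frac{44423}{-1595} = \frac{1 \left(-6 - 3\right) \left(1 - -12070\right)}{2 \cdot 29 \left(29 + 35\right)} + \frac{44423}{-1595} = \frac{1 \left(-9\right) \left(1 + 12070\right)}{2 \cdot 29 \cdot 64} + 44423 \left(- \frac{1}{1595}\right) = \frac{\left(-9\right) 12071}{3712} - \frac{44423}{1595} = \left(-108639\right) \frac{1}{3712} - \frac{44423}{1595} = - \frac{108639}{3712} - \frac{44423}{1595} = - \frac{11661289}{204160}$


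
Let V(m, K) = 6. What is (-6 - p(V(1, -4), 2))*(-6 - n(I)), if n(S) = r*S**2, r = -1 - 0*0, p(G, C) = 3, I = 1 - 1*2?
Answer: 45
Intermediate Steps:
I = -1 (I = 1 - 2 = -1)
r = -1 (r = -1 - 2*0 = -1 + 0 = -1)
n(S) = -S**2
(-6 - p(V(1, -4), 2))*(-6 - n(I)) = (-6 - 1*3)*(-6 - (-1)*(-1)**2) = (-6 - 3)*(-6 - (-1)) = -9*(-6 - 1*(-1)) = -9*(-6 + 1) = -9*(-5) = 45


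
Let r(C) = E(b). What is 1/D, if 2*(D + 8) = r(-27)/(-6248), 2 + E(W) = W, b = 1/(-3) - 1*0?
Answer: -37488/299897 ≈ -0.12500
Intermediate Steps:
b = -1/3 (b = -1/3 + 0 = -1/3 ≈ -0.33333)
E(W) = -2 + W
r(C) = -7/3 (r(C) = -2 - 1/3 = -7/3)
D = -299897/37488 (D = -8 + (-7/3/(-6248))/2 = -8 + (-7/3*(-1/6248))/2 = -8 + (1/2)*(7/18744) = -8 + 7/37488 = -299897/37488 ≈ -7.9998)
1/D = 1/(-299897/37488) = -37488/299897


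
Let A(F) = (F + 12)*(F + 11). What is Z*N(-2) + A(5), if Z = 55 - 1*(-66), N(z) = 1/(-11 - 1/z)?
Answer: 5470/21 ≈ 260.48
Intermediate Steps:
A(F) = (11 + F)*(12 + F) (A(F) = (12 + F)*(11 + F) = (11 + F)*(12 + F))
Z = 121 (Z = 55 + 66 = 121)
Z*N(-2) + A(5) = 121*(-1*(-2)/(1 + 11*(-2))) + (132 + 5**2 + 23*5) = 121*(-1*(-2)/(1 - 22)) + (132 + 25 + 115) = 121*(-1*(-2)/(-21)) + 272 = 121*(-1*(-2)*(-1/21)) + 272 = 121*(-2/21) + 272 = -242/21 + 272 = 5470/21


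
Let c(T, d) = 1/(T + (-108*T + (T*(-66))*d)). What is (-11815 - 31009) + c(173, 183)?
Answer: -90273206121/2108005 ≈ -42824.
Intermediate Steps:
c(T, d) = 1/(-107*T - 66*T*d) (c(T, d) = 1/(T + (-108*T + (-66*T)*d)) = 1/(T + (-108*T - 66*T*d)) = 1/(-107*T - 66*T*d))
(-11815 - 31009) + c(173, 183) = (-11815 - 31009) - 1/(173*(107 + 66*183)) = -42824 - 1*1/173/(107 + 12078) = -42824 - 1*1/173/12185 = -42824 - 1*1/173*1/12185 = -42824 - 1/2108005 = -90273206121/2108005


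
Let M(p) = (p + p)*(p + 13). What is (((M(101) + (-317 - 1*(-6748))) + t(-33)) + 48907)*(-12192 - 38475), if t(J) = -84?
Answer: -3966314094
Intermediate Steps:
M(p) = 2*p*(13 + p) (M(p) = (2*p)*(13 + p) = 2*p*(13 + p))
(((M(101) + (-317 - 1*(-6748))) + t(-33)) + 48907)*(-12192 - 38475) = (((2*101*(13 + 101) + (-317 - 1*(-6748))) - 84) + 48907)*(-12192 - 38475) = (((2*101*114 + (-317 + 6748)) - 84) + 48907)*(-50667) = (((23028 + 6431) - 84) + 48907)*(-50667) = ((29459 - 84) + 48907)*(-50667) = (29375 + 48907)*(-50667) = 78282*(-50667) = -3966314094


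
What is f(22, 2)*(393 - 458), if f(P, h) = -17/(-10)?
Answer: -221/2 ≈ -110.50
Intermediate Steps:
f(P, h) = 17/10 (f(P, h) = -17*(-1/10) = 17/10)
f(22, 2)*(393 - 458) = 17*(393 - 458)/10 = (17/10)*(-65) = -221/2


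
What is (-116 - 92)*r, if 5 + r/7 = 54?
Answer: -71344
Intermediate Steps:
r = 343 (r = -35 + 7*54 = -35 + 378 = 343)
(-116 - 92)*r = (-116 - 92)*343 = -208*343 = -71344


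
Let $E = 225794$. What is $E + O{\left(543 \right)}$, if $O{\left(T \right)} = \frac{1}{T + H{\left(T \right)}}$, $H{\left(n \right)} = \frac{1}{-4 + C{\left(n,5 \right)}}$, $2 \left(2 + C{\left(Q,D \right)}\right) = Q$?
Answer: $\frac{65104313521}{288335} \approx 2.2579 \cdot 10^{5}$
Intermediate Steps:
$C{\left(Q,D \right)} = -2 + \frac{Q}{2}$
$H{\left(n \right)} = \frac{1}{-6 + \frac{n}{2}}$ ($H{\left(n \right)} = \frac{1}{-4 + \left(-2 + \frac{n}{2}\right)} = \frac{1}{-6 + \frac{n}{2}}$)
$O{\left(T \right)} = \frac{1}{T + \frac{2}{-12 + T}}$
$E + O{\left(543 \right)} = 225794 + \frac{-12 + 543}{2 + 543 \left(-12 + 543\right)} = 225794 + \frac{1}{2 + 543 \cdot 531} \cdot 531 = 225794 + \frac{1}{2 + 288333} \cdot 531 = 225794 + \frac{1}{288335} \cdot 531 = 225794 + \frac{531}{288335} = \frac{65104313521}{288335}$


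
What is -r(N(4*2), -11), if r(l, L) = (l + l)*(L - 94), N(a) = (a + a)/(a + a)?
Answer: 210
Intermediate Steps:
N(a) = 1 (N(a) = (2*a)/((2*a)) = (2*a)*(1/(2*a)) = 1)
r(l, L) = 2*l*(-94 + L) (r(l, L) = (2*l)*(-94 + L) = 2*l*(-94 + L))
-r(N(4*2), -11) = -2*(-94 - 11) = -2*(-105) = -1*(-210) = 210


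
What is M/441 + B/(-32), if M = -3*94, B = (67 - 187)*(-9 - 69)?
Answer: -86183/294 ≈ -293.14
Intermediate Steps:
B = 9360 (B = -120*(-78) = 9360)
M = -282
M/441 + B/(-32) = -282/441 + 9360/(-32) = -282*1/441 + 9360*(-1/32) = -94/147 - 585/2 = -86183/294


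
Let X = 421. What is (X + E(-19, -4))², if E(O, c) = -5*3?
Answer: 164836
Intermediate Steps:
E(O, c) = -15
(X + E(-19, -4))² = (421 - 15)² = 406² = 164836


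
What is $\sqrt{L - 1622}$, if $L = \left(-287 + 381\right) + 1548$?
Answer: $2 \sqrt{5} \approx 4.4721$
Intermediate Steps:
$L = 1642$ ($L = 94 + 1548 = 1642$)
$\sqrt{L - 1622} = \sqrt{1642 - 1622} = \sqrt{20} = 2 \sqrt{5}$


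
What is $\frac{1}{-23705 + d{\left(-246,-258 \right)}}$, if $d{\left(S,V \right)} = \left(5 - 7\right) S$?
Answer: $- \frac{1}{23213} \approx -4.3079 \cdot 10^{-5}$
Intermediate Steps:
$d{\left(S,V \right)} = - 2 S$
$\frac{1}{-23705 + d{\left(-246,-258 \right)}} = \frac{1}{-23705 - -492} = \frac{1}{-23705 + 492} = \frac{1}{-23213} = - \frac{1}{23213}$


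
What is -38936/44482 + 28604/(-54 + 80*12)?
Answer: 309271778/10075173 ≈ 30.696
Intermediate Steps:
-38936/44482 + 28604/(-54 + 80*12) = -38936*1/44482 + 28604/(-54 + 960) = -19468/22241 + 28604/906 = -19468/22241 + 28604*(1/906) = -19468/22241 + 14302/453 = 309271778/10075173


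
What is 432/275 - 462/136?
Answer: -34149/18700 ≈ -1.8261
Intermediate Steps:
432/275 - 462/136 = 432*(1/275) - 462*1/136 = 432/275 - 231/68 = -34149/18700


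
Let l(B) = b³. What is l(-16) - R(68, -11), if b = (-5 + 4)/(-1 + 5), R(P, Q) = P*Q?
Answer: 47871/64 ≈ 747.98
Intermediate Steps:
b = -¼ (b = -1/4 = -1*¼ = -¼ ≈ -0.25000)
l(B) = -1/64 (l(B) = (-¼)³ = -1/64)
l(-16) - R(68, -11) = -1/64 - 68*(-11) = -1/64 - 1*(-748) = -1/64 + 748 = 47871/64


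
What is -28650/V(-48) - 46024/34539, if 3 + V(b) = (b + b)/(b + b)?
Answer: 494725151/34539 ≈ 14324.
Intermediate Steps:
V(b) = -2 (V(b) = -3 + (b + b)/(b + b) = -3 + (2*b)/((2*b)) = -3 + (2*b)*(1/(2*b)) = -3 + 1 = -2)
-28650/V(-48) - 46024/34539 = -28650/(-2) - 46024/34539 = -28650*(-1/2) - 46024*1/34539 = 14325 - 46024/34539 = 494725151/34539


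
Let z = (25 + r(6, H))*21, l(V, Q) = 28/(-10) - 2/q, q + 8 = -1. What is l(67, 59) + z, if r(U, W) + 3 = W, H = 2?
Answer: 22564/45 ≈ 501.42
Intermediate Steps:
r(U, W) = -3 + W
q = -9 (q = -8 - 1 = -9)
l(V, Q) = -116/45 (l(V, Q) = 28/(-10) - 2/(-9) = 28*(-⅒) - 2*(-⅑) = -14/5 + 2/9 = -116/45)
z = 504 (z = (25 + (-3 + 2))*21 = (25 - 1)*21 = 24*21 = 504)
l(67, 59) + z = -116/45 + 504 = 22564/45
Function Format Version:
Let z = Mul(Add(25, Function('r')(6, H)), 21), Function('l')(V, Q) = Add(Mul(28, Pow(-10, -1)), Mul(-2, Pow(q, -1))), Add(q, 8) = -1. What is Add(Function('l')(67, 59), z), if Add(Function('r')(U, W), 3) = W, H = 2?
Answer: Rational(22564, 45) ≈ 501.42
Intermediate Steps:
Function('r')(U, W) = Add(-3, W)
q = -9 (q = Add(-8, -1) = -9)
Function('l')(V, Q) = Rational(-116, 45) (Function('l')(V, Q) = Add(Mul(28, Pow(-10, -1)), Mul(-2, Pow(-9, -1))) = Add(Mul(28, Rational(-1, 10)), Mul(-2, Rational(-1, 9))) = Add(Rational(-14, 5), Rational(2, 9)) = Rational(-116, 45))
z = 504 (z = Mul(Add(25, Add(-3, 2)), 21) = Mul(Add(25, -1), 21) = Mul(24, 21) = 504)
Add(Function('l')(67, 59), z) = Add(Rational(-116, 45), 504) = Rational(22564, 45)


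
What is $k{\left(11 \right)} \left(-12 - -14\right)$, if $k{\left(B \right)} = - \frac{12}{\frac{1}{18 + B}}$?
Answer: $-696$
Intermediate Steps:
$k{\left(B \right)} = -216 - 12 B$ ($k{\left(B \right)} = - 12 \left(18 + B\right) = -216 - 12 B$)
$k{\left(11 \right)} \left(-12 - -14\right) = \left(-216 - 132\right) \left(-12 - -14\right) = \left(-216 - 132\right) \left(-12 + 14\right) = \left(-348\right) 2 = -696$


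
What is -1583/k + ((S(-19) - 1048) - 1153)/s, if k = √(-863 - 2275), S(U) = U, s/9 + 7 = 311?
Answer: -185/228 + 1583*I*√3138/3138 ≈ -0.8114 + 28.259*I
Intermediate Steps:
s = 2736 (s = -63 + 9*311 = -63 + 2799 = 2736)
k = I*√3138 (k = √(-3138) = I*√3138 ≈ 56.018*I)
-1583/k + ((S(-19) - 1048) - 1153)/s = -1583*(-I*√3138/3138) + ((-19 - 1048) - 1153)/2736 = -(-1583)*I*√3138/3138 + (-1067 - 1153)*(1/2736) = 1583*I*√3138/3138 - 2220*1/2736 = 1583*I*√3138/3138 - 185/228 = -185/228 + 1583*I*√3138/3138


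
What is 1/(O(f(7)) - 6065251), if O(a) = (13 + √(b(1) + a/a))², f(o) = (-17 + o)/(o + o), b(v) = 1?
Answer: -758135/4598149425631 - 13*√2/18392597702524 ≈ -1.6488e-7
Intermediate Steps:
f(o) = (-17 + o)/(2*o) (f(o) = (-17 + o)/((2*o)) = (-17 + o)*(1/(2*o)) = (-17 + o)/(2*o))
O(a) = (13 + √2)² (O(a) = (13 + √(1 + a/a))² = (13 + √(1 + 1))² = (13 + √2)²)
1/(O(f(7)) - 6065251) = 1/((13 + √2)² - 6065251) = 1/(-6065251 + (13 + √2)²)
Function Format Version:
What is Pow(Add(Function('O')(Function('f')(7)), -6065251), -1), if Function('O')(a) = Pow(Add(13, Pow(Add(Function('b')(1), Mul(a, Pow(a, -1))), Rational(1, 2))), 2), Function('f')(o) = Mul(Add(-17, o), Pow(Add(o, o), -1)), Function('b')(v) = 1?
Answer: Add(Rational(-758135, 4598149425631), Mul(Rational(-13, 18392597702524), Pow(2, Rational(1, 2)))) ≈ -1.6488e-7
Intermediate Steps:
Function('f')(o) = Mul(Rational(1, 2), Pow(o, -1), Add(-17, o)) (Function('f')(o) = Mul(Add(-17, o), Pow(Mul(2, o), -1)) = Mul(Add(-17, o), Mul(Rational(1, 2), Pow(o, -1))) = Mul(Rational(1, 2), Pow(o, -1), Add(-17, o)))
Function('O')(a) = Pow(Add(13, Pow(2, Rational(1, 2))), 2) (Function('O')(a) = Pow(Add(13, Pow(Add(1, Mul(a, Pow(a, -1))), Rational(1, 2))), 2) = Pow(Add(13, Pow(Add(1, 1), Rational(1, 2))), 2) = Pow(Add(13, Pow(2, Rational(1, 2))), 2))
Pow(Add(Function('O')(Function('f')(7)), -6065251), -1) = Pow(Add(Pow(Add(13, Pow(2, Rational(1, 2))), 2), -6065251), -1) = Pow(Add(-6065251, Pow(Add(13, Pow(2, Rational(1, 2))), 2)), -1)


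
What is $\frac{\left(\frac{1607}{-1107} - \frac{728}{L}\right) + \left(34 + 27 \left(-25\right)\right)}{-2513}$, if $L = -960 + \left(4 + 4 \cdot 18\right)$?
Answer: $\frac{12074800}{47292147} \approx 0.25532$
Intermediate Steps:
$L = -884$ ($L = -960 + \left(4 + 72\right) = -960 + 76 = -884$)
$\frac{\left(\frac{1607}{-1107} - \frac{728}{L}\right) + \left(34 + 27 \left(-25\right)\right)}{-2513} = \frac{\left(\frac{1607}{-1107} - \frac{728}{-884}\right) + \left(34 + 27 \left(-25\right)\right)}{-2513} = \left(\left(1607 \left(- \frac{1}{1107}\right) - - \frac{14}{17}\right) + \left(34 - 675\right)\right) \left(- \frac{1}{2513}\right) = \left(\left(- \frac{1607}{1107} + \frac{14}{17}\right) - 641\right) \left(- \frac{1}{2513}\right) = \left(- \frac{11821}{18819} - 641\right) \left(- \frac{1}{2513}\right) = \left(- \frac{12074800}{18819}\right) \left(- \frac{1}{2513}\right) = \frac{12074800}{47292147}$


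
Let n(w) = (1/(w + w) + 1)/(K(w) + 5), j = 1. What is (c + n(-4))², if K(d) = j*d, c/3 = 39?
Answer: 889249/64 ≈ 13895.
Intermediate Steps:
c = 117 (c = 3*39 = 117)
K(d) = d (K(d) = 1*d = d)
n(w) = (1 + 1/(2*w))/(5 + w) (n(w) = (1/(w + w) + 1)/(w + 5) = (1/(2*w) + 1)/(5 + w) = (1 + 1/(2*w))/(5 + w))
(c + n(-4))² = (117 + (½ - 4)/((-4)*(5 - 4)))² = (117 - ¼*(-7/2)/1)² = (117 - ¼*1*(-7/2))² = (117 + 7/8)² = (943/8)² = 889249/64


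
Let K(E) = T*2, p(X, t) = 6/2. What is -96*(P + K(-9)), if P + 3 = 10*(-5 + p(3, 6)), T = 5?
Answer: 1248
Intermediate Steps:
p(X, t) = 3 (p(X, t) = 6*(1/2) = 3)
P = -23 (P = -3 + 10*(-5 + 3) = -3 + 10*(-2) = -3 - 20 = -23)
K(E) = 10 (K(E) = 5*2 = 10)
-96*(P + K(-9)) = -96*(-23 + 10) = -96*(-13) = 1248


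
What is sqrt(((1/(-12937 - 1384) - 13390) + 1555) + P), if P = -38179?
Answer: I*sqrt(10257423338895)/14321 ≈ 223.64*I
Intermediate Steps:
sqrt(((1/(-12937 - 1384) - 13390) + 1555) + P) = sqrt(((1/(-12937 - 1384) - 13390) + 1555) - 38179) = sqrt(((1/(-14321) - 13390) + 1555) - 38179) = sqrt(((-1/14321 - 13390) + 1555) - 38179) = sqrt((-191758191/14321 + 1555) - 38179) = sqrt(-169489036/14321 - 38179) = sqrt(-716250495/14321) = I*sqrt(10257423338895)/14321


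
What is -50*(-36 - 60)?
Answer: 4800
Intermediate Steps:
-50*(-36 - 60) = -50*(-96) = 4800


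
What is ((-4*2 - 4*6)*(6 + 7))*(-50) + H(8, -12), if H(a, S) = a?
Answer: 20808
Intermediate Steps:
((-4*2 - 4*6)*(6 + 7))*(-50) + H(8, -12) = ((-4*2 - 4*6)*(6 + 7))*(-50) + 8 = ((-8 - 24)*13)*(-50) + 8 = -32*13*(-50) + 8 = -416*(-50) + 8 = 20800 + 8 = 20808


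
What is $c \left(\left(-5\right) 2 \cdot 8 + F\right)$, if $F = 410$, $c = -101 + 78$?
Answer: $-7590$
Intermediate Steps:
$c = -23$
$c \left(\left(-5\right) 2 \cdot 8 + F\right) = - 23 \left(\left(-5\right) 2 \cdot 8 + 410\right) = - 23 \left(\left(-10\right) 8 + 410\right) = - 23 \left(-80 + 410\right) = \left(-23\right) 330 = -7590$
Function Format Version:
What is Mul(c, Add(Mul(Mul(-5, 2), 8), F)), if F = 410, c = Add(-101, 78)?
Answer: -7590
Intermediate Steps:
c = -23
Mul(c, Add(Mul(Mul(-5, 2), 8), F)) = Mul(-23, Add(Mul(Mul(-5, 2), 8), 410)) = Mul(-23, Add(Mul(-10, 8), 410)) = Mul(-23, Add(-80, 410)) = Mul(-23, 330) = -7590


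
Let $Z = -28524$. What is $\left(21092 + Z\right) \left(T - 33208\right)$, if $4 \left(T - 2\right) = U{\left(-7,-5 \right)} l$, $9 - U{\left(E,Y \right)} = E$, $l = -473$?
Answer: $260848336$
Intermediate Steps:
$U{\left(E,Y \right)} = 9 - E$
$T = -1890$ ($T = 2 + \frac{\left(9 - -7\right) \left(-473\right)}{4} = 2 + \frac{\left(9 + 7\right) \left(-473\right)}{4} = 2 + \frac{16 \left(-473\right)}{4} = 2 + \frac{1}{4} \left(-7568\right) = 2 - 1892 = -1890$)
$\left(21092 + Z\right) \left(T - 33208\right) = \left(21092 - 28524\right) \left(-1890 - 33208\right) = \left(-7432\right) \left(-35098\right) = 260848336$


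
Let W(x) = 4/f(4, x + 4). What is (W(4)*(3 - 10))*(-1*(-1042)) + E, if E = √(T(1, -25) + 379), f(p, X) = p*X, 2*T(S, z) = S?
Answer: -3647/4 + √1518/2 ≈ -892.27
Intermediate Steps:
T(S, z) = S/2
f(p, X) = X*p
W(x) = 4/(16 + 4*x) (W(x) = 4/(((x + 4)*4)) = 4/(((4 + x)*4)) = 4/(16 + 4*x))
E = √1518/2 (E = √((½)*1 + 379) = √(½ + 379) = √(759/2) = √1518/2 ≈ 19.481)
(W(4)*(3 - 10))*(-1*(-1042)) + E = ((3 - 10)/(4 + 4))*(-1*(-1042)) + √1518/2 = (-7/8)*1042 + √1518/2 = ((⅛)*(-7))*1042 + √1518/2 = -7/8*1042 + √1518/2 = -3647/4 + √1518/2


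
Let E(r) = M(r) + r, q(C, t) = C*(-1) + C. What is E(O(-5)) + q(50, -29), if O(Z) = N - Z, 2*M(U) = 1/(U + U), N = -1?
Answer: 65/16 ≈ 4.0625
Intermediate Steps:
q(C, t) = 0 (q(C, t) = -C + C = 0)
M(U) = 1/(4*U) (M(U) = 1/(2*(U + U)) = 1/(2*((2*U))) = (1/(2*U))/2 = 1/(4*U))
O(Z) = -1 - Z
E(r) = r + 1/(4*r) (E(r) = 1/(4*r) + r = r + 1/(4*r))
E(O(-5)) + q(50, -29) = ((-1 - 1*(-5)) + 1/(4*(-1 - 1*(-5)))) + 0 = ((-1 + 5) + 1/(4*(-1 + 5))) + 0 = (4 + (1/4)/4) + 0 = (4 + (1/4)*(1/4)) + 0 = (4 + 1/16) + 0 = 65/16 + 0 = 65/16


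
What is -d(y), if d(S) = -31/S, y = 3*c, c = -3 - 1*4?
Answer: -31/21 ≈ -1.4762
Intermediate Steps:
c = -7 (c = -3 - 4 = -7)
y = -21 (y = 3*(-7) = -21)
-d(y) = -(-31)/(-21) = -(-31)*(-1)/21 = -1*31/21 = -31/21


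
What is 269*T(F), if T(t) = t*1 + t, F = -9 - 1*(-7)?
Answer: -1076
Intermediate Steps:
F = -2 (F = -9 + 7 = -2)
T(t) = 2*t (T(t) = t + t = 2*t)
269*T(F) = 269*(2*(-2)) = 269*(-4) = -1076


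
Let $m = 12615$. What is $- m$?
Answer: $-12615$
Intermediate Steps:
$- m = \left(-1\right) 12615 = -12615$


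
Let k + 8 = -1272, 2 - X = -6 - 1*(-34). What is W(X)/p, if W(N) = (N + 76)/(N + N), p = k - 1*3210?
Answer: 5/23348 ≈ 0.00021415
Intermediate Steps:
X = -26 (X = 2 - (-6 - 1*(-34)) = 2 - (-6 + 34) = 2 - 1*28 = 2 - 28 = -26)
k = -1280 (k = -8 - 1272 = -1280)
p = -4490 (p = -1280 - 1*3210 = -1280 - 3210 = -4490)
W(N) = (76 + N)/(2*N) (W(N) = (76 + N)/((2*N)) = (76 + N)*(1/(2*N)) = (76 + N)/(2*N))
W(X)/p = ((1/2)*(76 - 26)/(-26))/(-4490) = ((1/2)*(-1/26)*50)*(-1/4490) = -25/26*(-1/4490) = 5/23348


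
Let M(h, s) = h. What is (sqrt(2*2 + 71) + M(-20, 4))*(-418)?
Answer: 8360 - 2090*sqrt(3) ≈ 4740.0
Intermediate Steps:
(sqrt(2*2 + 71) + M(-20, 4))*(-418) = (sqrt(2*2 + 71) - 20)*(-418) = (sqrt(4 + 71) - 20)*(-418) = (sqrt(75) - 20)*(-418) = (5*sqrt(3) - 20)*(-418) = (-20 + 5*sqrt(3))*(-418) = 8360 - 2090*sqrt(3)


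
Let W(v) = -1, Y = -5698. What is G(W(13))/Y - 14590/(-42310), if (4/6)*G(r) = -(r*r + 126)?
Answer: 18238775/48216476 ≈ 0.37827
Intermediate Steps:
G(r) = -189 - 3*r²/2 (G(r) = 3*(-(r*r + 126))/2 = 3*(-(r² + 126))/2 = 3*(-(126 + r²))/2 = 3*(-126 - r²)/2 = -189 - 3*r²/2)
G(W(13))/Y - 14590/(-42310) = (-189 - 3/2*(-1)²)/(-5698) - 14590/(-42310) = (-189 - 3/2*1)*(-1/5698) - 14590*(-1/42310) = (-189 - 3/2)*(-1/5698) + 1459/4231 = -381/2*(-1/5698) + 1459/4231 = 381/11396 + 1459/4231 = 18238775/48216476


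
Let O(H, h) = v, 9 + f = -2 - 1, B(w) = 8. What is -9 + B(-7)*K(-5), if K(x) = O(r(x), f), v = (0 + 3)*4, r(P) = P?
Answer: 87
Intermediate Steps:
f = -12 (f = -9 + (-2 - 1) = -9 - 3 = -12)
v = 12 (v = 3*4 = 12)
O(H, h) = 12
K(x) = 12
-9 + B(-7)*K(-5) = -9 + 8*12 = -9 + 96 = 87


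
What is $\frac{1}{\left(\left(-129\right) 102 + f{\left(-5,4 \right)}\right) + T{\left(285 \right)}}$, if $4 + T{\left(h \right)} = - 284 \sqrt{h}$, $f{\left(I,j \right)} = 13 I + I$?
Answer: $- \frac{827}{9506179} + \frac{71 \sqrt{285}}{38024716} \approx -5.5474 \cdot 10^{-5}$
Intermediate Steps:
$f{\left(I,j \right)} = 14 I$
$T{\left(h \right)} = -4 - 284 \sqrt{h}$
$\frac{1}{\left(\left(-129\right) 102 + f{\left(-5,4 \right)}\right) + T{\left(285 \right)}} = \frac{1}{\left(\left(-129\right) 102 + 14 \left(-5\right)\right) - \left(4 + 284 \sqrt{285}\right)} = \frac{1}{\left(-13158 - 70\right) - \left(4 + 284 \sqrt{285}\right)} = \frac{1}{-13228 - \left(4 + 284 \sqrt{285}\right)} = \frac{1}{-13232 - 284 \sqrt{285}}$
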